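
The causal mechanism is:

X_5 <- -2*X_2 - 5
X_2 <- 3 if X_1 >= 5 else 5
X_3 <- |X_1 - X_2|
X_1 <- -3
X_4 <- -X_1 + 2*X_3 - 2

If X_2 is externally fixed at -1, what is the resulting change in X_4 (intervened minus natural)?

Under do(X_2=-1), the mechanism X_2 <- 3 if X_1 >= 5 else 5 is discarded; X_2 is fixed at -1.
X_3 = |X_1 - X_2|  [with X_1=-3, X_2=-1]  = 2
X_4 = -X_1 + 2*X_3 - 2  [with X_1=-3, X_3=2]  = 5
Without intervention: X_2 = 3 if X_1 >= 5 else 5  [with X_1=-3]  = 5; X_3 = |X_1 - X_2|  [with X_1=-3, X_2=5]  = 8; X_4 = -X_1 + 2*X_3 - 2  [with X_1=-3, X_3=8]  = 17.
Change = 5 − 17 = -12.

-12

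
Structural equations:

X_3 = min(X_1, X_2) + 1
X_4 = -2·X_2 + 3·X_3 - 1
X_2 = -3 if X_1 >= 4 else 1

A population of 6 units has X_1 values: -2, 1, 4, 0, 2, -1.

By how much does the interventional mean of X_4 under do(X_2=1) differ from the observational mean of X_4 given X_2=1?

0.6

do(X_2=1) breaks X_2's dependence on X_1. With X_2=1 fixed, X_4 across the units is -6, 3, 3, 0, 3, -3, mean 0.
Conditioning on X_2=1 selects the 5 unit(s) with X_1 ∈ {-2, 1, 0, 2, -1}. Their X_4 values: -6, 3, 0, 3, -3. Mean = -0.6.
Difference = 0 − (-0.6) = 0.6.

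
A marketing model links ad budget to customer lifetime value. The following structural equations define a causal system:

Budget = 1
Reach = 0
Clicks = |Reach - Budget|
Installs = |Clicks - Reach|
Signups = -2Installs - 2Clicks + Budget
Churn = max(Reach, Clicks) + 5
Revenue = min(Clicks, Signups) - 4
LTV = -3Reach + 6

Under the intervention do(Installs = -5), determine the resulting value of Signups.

Intervening sets Installs = -5 and removes its equation (Installs = |Clicks - Reach|).
Clicks = |Reach - Budget|  [with Reach=0, Budget=1]  = 1
Signups = -2Installs - 2Clicks + Budget  [with Installs=-5, Clicks=1, Budget=1]  = 9

9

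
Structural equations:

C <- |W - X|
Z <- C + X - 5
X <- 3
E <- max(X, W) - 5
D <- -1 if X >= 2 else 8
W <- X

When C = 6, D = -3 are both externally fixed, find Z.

4

The joint intervention fixes C = 6, D = -3, removing each variable's own equation.
Z = C + X - 5  [with C=6, X=3]  = 4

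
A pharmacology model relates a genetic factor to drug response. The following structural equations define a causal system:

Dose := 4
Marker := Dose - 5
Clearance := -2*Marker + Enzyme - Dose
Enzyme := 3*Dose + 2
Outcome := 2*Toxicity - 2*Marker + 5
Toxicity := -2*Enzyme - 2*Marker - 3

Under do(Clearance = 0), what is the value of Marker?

do(Clearance=0) replaces the equation Clearance := -2*Marker + Enzyme - Dose with the constant Clearance = 0.
Marker is not downstream of the intervention, so its value is determined by the original equations.
Marker = Dose - 5  [with Dose=4]  = -1

-1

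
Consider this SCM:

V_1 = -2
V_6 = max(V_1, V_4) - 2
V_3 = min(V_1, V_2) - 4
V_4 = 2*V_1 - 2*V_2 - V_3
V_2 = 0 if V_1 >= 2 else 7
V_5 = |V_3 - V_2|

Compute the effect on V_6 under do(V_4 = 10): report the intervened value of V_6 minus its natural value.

12

Under do(V_4=10), the mechanism V_4 = 2*V_1 - 2*V_2 - V_3 is discarded; V_4 is fixed at 10.
V_6 = max(V_1, V_4) - 2  [with V_1=-2, V_4=10]  = 8
Without intervention: V_2 = 0 if V_1 >= 2 else 7  [with V_1=-2]  = 7; V_3 = min(V_1, V_2) - 4  [with V_1=-2, V_2=7]  = -6; V_4 = 2*V_1 - 2*V_2 - V_3  [with V_1=-2, V_2=7, V_3=-6]  = -12; V_6 = max(V_1, V_4) - 2  [with V_1=-2, V_4=-12]  = -4.
Change = 8 − (-4) = 12.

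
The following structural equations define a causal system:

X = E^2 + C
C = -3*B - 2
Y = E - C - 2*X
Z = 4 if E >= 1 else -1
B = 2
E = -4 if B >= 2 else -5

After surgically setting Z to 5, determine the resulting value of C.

-8

do(Z=5) replaces the equation Z = 4 if E >= 1 else -1 with the constant Z = 5.
C is not downstream of the intervention, so its value is determined by the original equations.
C = -3*B - 2  [with B=2]  = -8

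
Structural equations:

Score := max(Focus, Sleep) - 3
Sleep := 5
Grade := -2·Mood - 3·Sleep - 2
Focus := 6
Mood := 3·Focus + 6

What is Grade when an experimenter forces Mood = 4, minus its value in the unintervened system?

40

Intervening sets Mood = 4 and removes its equation (Mood := 3·Focus + 6).
Grade = -2·Mood - 3·Sleep - 2  [with Mood=4, Sleep=5]  = -25
Without intervention: Mood = 3·Focus + 6  [with Focus=6]  = 24; Grade = -2·Mood - 3·Sleep - 2  [with Mood=24, Sleep=5]  = -65.
Change = -25 − (-65) = 40.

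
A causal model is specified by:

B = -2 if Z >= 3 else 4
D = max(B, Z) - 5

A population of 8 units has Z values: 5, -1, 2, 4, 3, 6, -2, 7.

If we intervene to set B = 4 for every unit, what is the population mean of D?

-0.25

do(B=4) breaks B's dependence on Z. With B=4 fixed, D across the units is 0, -1, -1, -1, -1, 1, -1, 2, mean -0.25.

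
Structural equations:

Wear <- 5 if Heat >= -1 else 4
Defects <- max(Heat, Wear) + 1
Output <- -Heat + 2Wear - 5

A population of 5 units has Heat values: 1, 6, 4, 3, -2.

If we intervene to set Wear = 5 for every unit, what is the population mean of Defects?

6.2

The intervention sets Wear=5 in all 5 units regardless of Heat. Recomputing Defects per unit gives 6, 7, 6, 6, 6; average 6.2.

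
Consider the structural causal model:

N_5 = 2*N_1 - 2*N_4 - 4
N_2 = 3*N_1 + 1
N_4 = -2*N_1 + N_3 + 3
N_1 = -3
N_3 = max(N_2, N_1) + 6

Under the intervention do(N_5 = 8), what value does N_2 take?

Under do(N_5=8), the mechanism N_5 = 2*N_1 - 2*N_4 - 4 is discarded; N_5 is fixed at 8.
No directed path runs from N_5 to N_2, so N_2 keeps its natural value.
N_2 = 3*N_1 + 1  [with N_1=-3]  = -8

-8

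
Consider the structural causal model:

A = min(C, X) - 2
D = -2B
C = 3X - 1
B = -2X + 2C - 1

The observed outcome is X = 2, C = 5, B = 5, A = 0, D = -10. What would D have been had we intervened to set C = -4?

26

do(C=-4) replaces the equation C = 3X - 1 with the constant C = -4.
B = -2X + 2C - 1  [with X=2, C=-4]  = -13
D = -2B  [with B=-13]  = 26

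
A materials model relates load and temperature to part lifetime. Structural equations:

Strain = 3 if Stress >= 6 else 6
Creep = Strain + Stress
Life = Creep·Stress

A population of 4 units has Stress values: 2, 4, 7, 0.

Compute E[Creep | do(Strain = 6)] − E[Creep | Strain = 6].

The intervention sets Strain=6 in all 4 units regardless of Stress. Recomputing Creep per unit gives 8, 10, 13, 6; average 9.25.
Conditioning on Strain=6 selects the 3 unit(s) with Stress ∈ {2, 4, 0}. Their Creep values: 8, 10, 6. Mean = 8.
Difference = 9.25 − 8 = 1.25.

1.25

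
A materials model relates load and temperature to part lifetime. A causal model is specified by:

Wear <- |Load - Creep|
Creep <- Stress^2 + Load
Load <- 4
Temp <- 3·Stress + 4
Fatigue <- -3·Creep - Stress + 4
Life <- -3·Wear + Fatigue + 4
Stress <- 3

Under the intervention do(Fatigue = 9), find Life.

Intervening sets Fatigue = 9 and removes its equation (Fatigue <- -3·Creep - Stress + 4).
Creep = Stress^2 + Load  [with Stress=3, Load=4]  = 13
Wear = |Load - Creep|  [with Load=4, Creep=13]  = 9
Life = -3·Wear + Fatigue + 4  [with Wear=9, Fatigue=9]  = -14

-14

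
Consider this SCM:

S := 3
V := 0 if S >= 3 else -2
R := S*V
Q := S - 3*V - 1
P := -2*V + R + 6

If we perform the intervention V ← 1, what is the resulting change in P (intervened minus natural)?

1

do(V=1) replaces the equation V := 0 if S >= 3 else -2 with the constant V = 1.
R = S*V  [with S=3, V=1]  = 3
P = -2*V + R + 6  [with V=1, R=3]  = 7
Without intervention: V = 0 if S >= 3 else -2  [with S=3]  = 0; R = S*V  [with S=3, V=0]  = 0; P = -2*V + R + 6  [with V=0, R=0]  = 6.
Change = 7 − 6 = 1.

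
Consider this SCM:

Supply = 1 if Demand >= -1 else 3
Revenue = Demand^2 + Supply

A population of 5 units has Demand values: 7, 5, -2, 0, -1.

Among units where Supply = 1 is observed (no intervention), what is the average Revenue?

Conditioning on Supply=1 selects the 4 unit(s) with Demand ∈ {7, 5, 0, -1}. Their Revenue values: 50, 26, 1, 2. Mean = 19.75.

19.75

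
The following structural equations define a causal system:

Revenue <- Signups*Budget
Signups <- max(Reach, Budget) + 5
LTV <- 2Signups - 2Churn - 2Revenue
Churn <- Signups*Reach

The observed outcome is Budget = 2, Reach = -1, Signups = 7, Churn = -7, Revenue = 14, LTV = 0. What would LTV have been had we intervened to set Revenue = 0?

28

The intervention breaks the incoming arrows to Revenue: Revenue <- Signups*Budget no longer applies, and Revenue = 0.
Signups = max(Reach, Budget) + 5  [with Reach=-1, Budget=2]  = 7
Churn = Signups*Reach  [with Signups=7, Reach=-1]  = -7
LTV = 2Signups - 2Churn - 2Revenue  [with Signups=7, Churn=-7, Revenue=0]  = 28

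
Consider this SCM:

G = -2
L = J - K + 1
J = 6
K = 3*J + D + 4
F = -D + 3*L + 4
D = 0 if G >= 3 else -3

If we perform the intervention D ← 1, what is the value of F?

-45

The intervention breaks the incoming arrows to D: D = 0 if G >= 3 else -3 no longer applies, and D = 1.
K = 3*J + D + 4  [with J=6, D=1]  = 23
L = J - K + 1  [with J=6, K=23]  = -16
F = -D + 3*L + 4  [with D=1, L=-16]  = -45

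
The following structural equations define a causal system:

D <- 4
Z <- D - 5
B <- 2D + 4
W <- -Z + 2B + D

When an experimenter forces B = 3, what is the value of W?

The intervention breaks the incoming arrows to B: B <- 2D + 4 no longer applies, and B = 3.
Z = D - 5  [with D=4]  = -1
W = -Z + 2B + D  [with Z=-1, B=3, D=4]  = 11

11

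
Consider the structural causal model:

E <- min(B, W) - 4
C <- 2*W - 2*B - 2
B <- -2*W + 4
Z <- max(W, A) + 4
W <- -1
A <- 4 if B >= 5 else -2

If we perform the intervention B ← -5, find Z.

do(B=-5) replaces the equation B <- -2*W + 4 with the constant B = -5.
A = 4 if B >= 5 else -2  [with B=-5]  = -2
Z = max(W, A) + 4  [with W=-1, A=-2]  = 3

3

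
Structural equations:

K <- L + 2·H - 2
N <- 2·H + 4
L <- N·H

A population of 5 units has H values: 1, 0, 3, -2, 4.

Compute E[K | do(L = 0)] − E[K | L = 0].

Under do(L=0), L's equation is replaced by L=0 for every unit. Per-unit K: 0, -2, 4, -6, 6. Mean = 0.4.
Conditioning on L=0 selects the 2 unit(s) with H ∈ {0, -2}. Their K values: -2, -6. Mean = -4.
Difference = 0.4 − (-4) = 4.4.

4.4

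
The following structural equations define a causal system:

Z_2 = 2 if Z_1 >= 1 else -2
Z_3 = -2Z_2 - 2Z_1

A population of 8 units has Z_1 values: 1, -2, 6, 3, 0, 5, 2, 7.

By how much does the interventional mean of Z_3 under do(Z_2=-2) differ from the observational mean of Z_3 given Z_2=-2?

-7.5

Under do(Z_2=-2), Z_2's equation is replaced by Z_2=-2 for every unit. Per-unit Z_3: 2, 8, -8, -2, 4, -6, 0, -10. Mean = -1.5.
Observing Z_2=-2 restricts to units where Z_2's equation naturally yields -2: Z_1 ∈ {-2, 0}. In that subpopulation Z_3 = 8, 4, mean 6.
Difference = -1.5 − 6 = -7.5.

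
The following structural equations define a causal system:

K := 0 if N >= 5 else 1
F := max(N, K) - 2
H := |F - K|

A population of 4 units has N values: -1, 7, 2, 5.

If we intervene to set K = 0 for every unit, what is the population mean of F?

do(K=0) breaks K's dependence on N. With K=0 fixed, F across the units is -2, 5, 0, 3, mean 1.5.

1.5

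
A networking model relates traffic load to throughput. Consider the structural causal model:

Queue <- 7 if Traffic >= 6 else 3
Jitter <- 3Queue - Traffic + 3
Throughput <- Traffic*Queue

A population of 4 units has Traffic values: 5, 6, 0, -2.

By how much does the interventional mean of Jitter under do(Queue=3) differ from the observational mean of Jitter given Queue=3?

-1.25

Under do(Queue=3), Queue's equation is replaced by Queue=3 for every unit. Per-unit Jitter: 7, 6, 12, 14. Mean = 9.75.
Observing Queue=3 restricts to units where Queue's equation naturally yields 3: Traffic ∈ {5, 0, -2}. In that subpopulation Jitter = 7, 12, 14, mean 11.
Difference = 9.75 − 11 = -1.25.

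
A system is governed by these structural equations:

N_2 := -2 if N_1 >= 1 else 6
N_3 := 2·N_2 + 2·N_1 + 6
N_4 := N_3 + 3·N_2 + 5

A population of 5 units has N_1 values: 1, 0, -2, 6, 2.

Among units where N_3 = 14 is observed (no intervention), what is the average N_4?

25

E[N_4|N_3=14] averages over only the 2 units with N_3=14 (N_1 = -2, 6): N_4 = 37, 13, mean 25.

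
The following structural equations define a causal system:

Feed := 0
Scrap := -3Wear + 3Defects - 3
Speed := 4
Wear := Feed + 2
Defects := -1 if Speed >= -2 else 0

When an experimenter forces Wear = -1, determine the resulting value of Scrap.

do(Wear=-1) replaces the equation Wear := Feed + 2 with the constant Wear = -1.
Defects = -1 if Speed >= -2 else 0  [with Speed=4]  = -1
Scrap = -3Wear + 3Defects - 3  [with Wear=-1, Defects=-1]  = -3

-3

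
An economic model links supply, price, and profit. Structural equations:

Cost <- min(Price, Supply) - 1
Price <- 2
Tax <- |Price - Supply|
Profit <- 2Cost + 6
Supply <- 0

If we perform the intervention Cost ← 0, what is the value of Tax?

The intervention breaks the incoming arrows to Cost: Cost <- min(Price, Supply) - 1 no longer applies, and Cost = 0.
Tax is not downstream of the intervention, so its value is determined by the original equations.
Tax = |Price - Supply|  [with Price=2, Supply=0]  = 2

2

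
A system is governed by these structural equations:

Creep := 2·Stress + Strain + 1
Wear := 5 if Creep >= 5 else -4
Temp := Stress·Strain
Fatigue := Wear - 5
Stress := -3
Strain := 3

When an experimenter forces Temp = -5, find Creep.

-2

The intervention breaks the incoming arrows to Temp: Temp := Stress·Strain no longer applies, and Temp = -5.
Creep is not downstream of the intervention, so its value is determined by the original equations.
Creep = 2·Stress + Strain + 1  [with Stress=-3, Strain=3]  = -2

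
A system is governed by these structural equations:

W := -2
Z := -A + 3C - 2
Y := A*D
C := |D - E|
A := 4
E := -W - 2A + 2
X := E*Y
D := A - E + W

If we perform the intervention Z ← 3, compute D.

6

do(Z=3) replaces the equation Z := -A + 3C - 2 with the constant Z = 3.
No directed path runs from Z to D, so D keeps its natural value.
E = -W - 2A + 2  [with W=-2, A=4]  = -4
D = A - E + W  [with A=4, E=-4, W=-2]  = 6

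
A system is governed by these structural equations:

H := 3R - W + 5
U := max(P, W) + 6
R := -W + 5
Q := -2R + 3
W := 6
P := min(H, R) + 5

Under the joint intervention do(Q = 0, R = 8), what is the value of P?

13

Setting Q = 0, R = 8 by intervention discards those variables' equations.
H = 3R - W + 5  [with R=8, W=6]  = 23
P = min(H, R) + 5  [with H=23, R=8]  = 13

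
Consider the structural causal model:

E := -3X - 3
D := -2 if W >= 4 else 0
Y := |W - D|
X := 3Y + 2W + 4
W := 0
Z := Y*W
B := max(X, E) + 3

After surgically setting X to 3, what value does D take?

Under do(X=3), the mechanism X := 3Y + 2W + 4 is discarded; X is fixed at 3.
No directed path runs from X to D, so D keeps its natural value.
D = -2 if W >= 4 else 0  [with W=0]  = 0

0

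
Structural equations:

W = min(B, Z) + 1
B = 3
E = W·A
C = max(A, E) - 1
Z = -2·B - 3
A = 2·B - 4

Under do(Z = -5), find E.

do(Z=-5) replaces the equation Z = -2·B - 3 with the constant Z = -5.
W = min(B, Z) + 1  [with B=3, Z=-5]  = -4
A = 2·B - 4  [with B=3]  = 2
E = W·A  [with W=-4, A=2]  = -8

-8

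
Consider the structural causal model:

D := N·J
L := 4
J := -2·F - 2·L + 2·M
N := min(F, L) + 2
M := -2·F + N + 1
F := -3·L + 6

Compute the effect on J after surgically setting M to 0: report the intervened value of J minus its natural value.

-18

Intervening sets M = 0 and removes its equation (M := -2·F + N + 1).
F = -3·L + 6  [with L=4]  = -6
J = -2·F - 2·L + 2·M  [with F=-6, L=4, M=0]  = 4
Without intervention: F = -3·L + 6  [with L=4]  = -6; N = min(F, L) + 2  [with F=-6, L=4]  = -4; M = -2·F + N + 1  [with F=-6, N=-4]  = 9; J = -2·F - 2·L + 2·M  [with F=-6, L=4, M=9]  = 22.
Change = 4 − 22 = -18.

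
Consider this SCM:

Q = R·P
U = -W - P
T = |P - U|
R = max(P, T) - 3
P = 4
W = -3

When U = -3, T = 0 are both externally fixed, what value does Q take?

4

Setting U = -3, T = 0 by intervention discards those variables' equations.
R = max(P, T) - 3  [with P=4, T=0]  = 1
Q = R·P  [with R=1, P=4]  = 4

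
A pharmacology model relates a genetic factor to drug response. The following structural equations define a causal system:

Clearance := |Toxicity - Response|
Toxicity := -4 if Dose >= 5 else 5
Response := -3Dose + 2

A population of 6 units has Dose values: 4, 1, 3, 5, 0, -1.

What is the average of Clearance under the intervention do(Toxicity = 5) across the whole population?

9

do(Toxicity=5) breaks Toxicity's dependence on Dose. With Toxicity=5 fixed, Clearance across the units is 15, 6, 12, 18, 3, 0, mean 9.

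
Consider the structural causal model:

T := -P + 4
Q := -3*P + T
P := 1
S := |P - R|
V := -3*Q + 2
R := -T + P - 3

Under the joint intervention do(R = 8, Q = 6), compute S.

The joint intervention fixes R = 8, Q = 6, removing each variable's own equation.
S = |P - R|  [with P=1, R=8]  = 7

7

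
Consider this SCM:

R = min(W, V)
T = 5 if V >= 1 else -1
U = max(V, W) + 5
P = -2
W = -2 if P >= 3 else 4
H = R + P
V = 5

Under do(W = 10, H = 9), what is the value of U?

15

Under do(W = 10, H = 9), each intervened variable's structural equation is replaced by its fixed value.
U = max(V, W) + 5  [with V=5, W=10]  = 15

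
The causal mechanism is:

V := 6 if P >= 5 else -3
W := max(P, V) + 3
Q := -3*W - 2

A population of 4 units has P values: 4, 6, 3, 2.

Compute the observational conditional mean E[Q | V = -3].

-20

Conditioning on V=-3 selects the 3 unit(s) with P ∈ {4, 3, 2}. Their Q values: -23, -20, -17. Mean = -20.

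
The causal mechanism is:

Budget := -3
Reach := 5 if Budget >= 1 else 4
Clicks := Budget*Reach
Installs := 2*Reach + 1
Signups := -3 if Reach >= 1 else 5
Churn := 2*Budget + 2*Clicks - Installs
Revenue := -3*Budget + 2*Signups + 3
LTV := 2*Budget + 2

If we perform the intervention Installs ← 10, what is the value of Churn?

Under do(Installs=10), the mechanism Installs := 2*Reach + 1 is discarded; Installs is fixed at 10.
Reach = 5 if Budget >= 1 else 4  [with Budget=-3]  = 4
Clicks = Budget*Reach  [with Budget=-3, Reach=4]  = -12
Churn = 2*Budget + 2*Clicks - Installs  [with Budget=-3, Clicks=-12, Installs=10]  = -40

-40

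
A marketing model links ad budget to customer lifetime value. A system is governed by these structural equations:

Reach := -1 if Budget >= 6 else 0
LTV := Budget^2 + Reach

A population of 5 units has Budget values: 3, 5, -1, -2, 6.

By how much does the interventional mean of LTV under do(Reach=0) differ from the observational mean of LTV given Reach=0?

5.25

Under do(Reach=0), Reach's equation is replaced by Reach=0 for every unit. Per-unit LTV: 9, 25, 1, 4, 36. Mean = 15.
E[LTV|Reach=0] averages over only the 4 units with Reach=0 (Budget = 3, 5, -1, -2): LTV = 9, 25, 1, 4, mean 9.75.
Difference = 15 − 9.75 = 5.25.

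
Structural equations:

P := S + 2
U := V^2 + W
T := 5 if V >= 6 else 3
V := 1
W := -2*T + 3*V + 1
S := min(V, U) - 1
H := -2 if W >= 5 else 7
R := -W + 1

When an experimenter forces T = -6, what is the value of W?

The intervention breaks the incoming arrows to T: T := 5 if V >= 6 else 3 no longer applies, and T = -6.
W = -2*T + 3*V + 1  [with T=-6, V=1]  = 16

16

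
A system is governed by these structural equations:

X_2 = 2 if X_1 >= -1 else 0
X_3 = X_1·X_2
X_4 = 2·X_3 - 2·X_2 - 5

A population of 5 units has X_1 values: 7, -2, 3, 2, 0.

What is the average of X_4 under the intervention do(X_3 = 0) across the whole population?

-8.2

Every unit gets X_3=0 under the intervention. X_4 values become -9, -5, -9, -9, -9; E[X_4|do(X_3=0)] = -8.2.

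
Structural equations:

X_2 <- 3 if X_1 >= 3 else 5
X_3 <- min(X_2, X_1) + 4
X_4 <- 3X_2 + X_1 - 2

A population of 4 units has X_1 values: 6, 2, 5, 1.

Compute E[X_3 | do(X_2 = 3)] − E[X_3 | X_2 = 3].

-0.75

Every unit gets X_2=3 under the intervention. X_3 values become 7, 6, 7, 5; E[X_3|do(X_2=3)] = 6.25.
E[X_3|X_2=3] averages over only the 2 units with X_2=3 (X_1 = 6, 5): X_3 = 7, 7, mean 7.
Difference = 6.25 − 7 = -0.75.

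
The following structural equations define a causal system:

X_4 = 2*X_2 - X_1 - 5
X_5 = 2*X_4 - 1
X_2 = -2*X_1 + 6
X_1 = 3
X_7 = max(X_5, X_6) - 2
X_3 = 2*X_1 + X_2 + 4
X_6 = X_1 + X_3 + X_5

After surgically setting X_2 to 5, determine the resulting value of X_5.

do(X_2=5) replaces the equation X_2 = -2*X_1 + 6 with the constant X_2 = 5.
X_4 = 2*X_2 - X_1 - 5  [with X_2=5, X_1=3]  = 2
X_5 = 2*X_4 - 1  [with X_4=2]  = 3

3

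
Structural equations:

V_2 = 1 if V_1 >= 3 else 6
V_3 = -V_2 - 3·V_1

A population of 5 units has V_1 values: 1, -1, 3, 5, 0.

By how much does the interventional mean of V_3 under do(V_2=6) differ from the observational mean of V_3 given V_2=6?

-4.8

do(V_2=6) breaks V_2's dependence on V_1. With V_2=6 fixed, V_3 across the units is -9, -3, -15, -21, -6, mean -10.8.
Observing V_2=6 restricts to units where V_2's equation naturally yields 6: V_1 ∈ {1, -1, 0}. In that subpopulation V_3 = -9, -3, -6, mean -6.
Difference = -10.8 − (-6) = -4.8.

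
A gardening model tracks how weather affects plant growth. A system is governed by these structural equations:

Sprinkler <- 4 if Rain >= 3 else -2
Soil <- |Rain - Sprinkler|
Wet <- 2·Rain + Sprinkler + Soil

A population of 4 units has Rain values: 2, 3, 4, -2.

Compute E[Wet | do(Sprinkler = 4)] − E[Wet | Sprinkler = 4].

do(Sprinkler=4) breaks Sprinkler's dependence on Rain. With Sprinkler=4 fixed, Wet across the units is 10, 11, 12, 6, mean 9.75.
E[Wet|Sprinkler=4] averages over only the 2 units with Sprinkler=4 (Rain = 3, 4): Wet = 11, 12, mean 11.5.
Difference = 9.75 − 11.5 = -1.75.

-1.75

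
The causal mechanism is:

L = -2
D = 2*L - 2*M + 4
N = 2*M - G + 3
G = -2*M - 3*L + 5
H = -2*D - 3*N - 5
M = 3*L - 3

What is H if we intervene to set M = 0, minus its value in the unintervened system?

-72

Under do(M=0), the mechanism M = 3*L - 3 is discarded; M is fixed at 0.
G = -2*M - 3*L + 5  [with M=0, L=-2]  = 11
N = 2*M - G + 3  [with M=0, G=11]  = -8
D = 2*L - 2*M + 4  [with L=-2, M=0]  = 0
H = -2*D - 3*N - 5  [with D=0, N=-8]  = 19
Without intervention: M = 3*L - 3  [with L=-2]  = -9; G = -2*M - 3*L + 5  [with M=-9, L=-2]  = 29; N = 2*M - G + 3  [with M=-9, G=29]  = -44; D = 2*L - 2*M + 4  [with L=-2, M=-9]  = 18; H = -2*D - 3*N - 5  [with D=18, N=-44]  = 91.
Change = 19 − 91 = -72.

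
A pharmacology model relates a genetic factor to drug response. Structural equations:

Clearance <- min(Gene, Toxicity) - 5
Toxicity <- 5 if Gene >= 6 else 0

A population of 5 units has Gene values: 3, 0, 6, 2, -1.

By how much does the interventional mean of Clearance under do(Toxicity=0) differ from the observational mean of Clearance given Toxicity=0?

0.05

do(Toxicity=0) breaks Toxicity's dependence on Gene. With Toxicity=0 fixed, Clearance across the units is -5, -5, -5, -5, -6, mean -5.2.
E[Clearance|Toxicity=0] averages over only the 4 units with Toxicity=0 (Gene = 3, 0, 2, -1): Clearance = -5, -5, -5, -6, mean -5.25.
Difference = -5.2 − (-5.25) = 0.05.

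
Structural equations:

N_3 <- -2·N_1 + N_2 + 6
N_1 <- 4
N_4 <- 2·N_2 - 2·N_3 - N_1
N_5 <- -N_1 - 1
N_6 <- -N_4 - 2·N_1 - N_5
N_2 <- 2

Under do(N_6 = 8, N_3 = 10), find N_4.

Under do(N_6 = 8, N_3 = 10), each intervened variable's structural equation is replaced by its fixed value.
N_4 = 2·N_2 - 2·N_3 - N_1  [with N_2=2, N_3=10, N_1=4]  = -20

-20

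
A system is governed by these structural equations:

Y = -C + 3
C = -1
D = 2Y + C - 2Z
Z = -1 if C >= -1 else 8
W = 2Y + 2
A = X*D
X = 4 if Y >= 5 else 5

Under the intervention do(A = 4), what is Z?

-1

Under do(A=4), the mechanism A = X*D is discarded; A is fixed at 4.
Z is not downstream of the intervention, so its value is determined by the original equations.
Z = -1 if C >= -1 else 8  [with C=-1]  = -1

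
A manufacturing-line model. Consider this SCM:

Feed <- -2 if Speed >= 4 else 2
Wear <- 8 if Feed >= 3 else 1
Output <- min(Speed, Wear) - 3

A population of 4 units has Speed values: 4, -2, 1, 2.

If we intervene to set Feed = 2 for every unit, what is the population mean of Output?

Every unit gets Feed=2 under the intervention. Output values become -2, -5, -2, -2; E[Output|do(Feed=2)] = -2.75.

-2.75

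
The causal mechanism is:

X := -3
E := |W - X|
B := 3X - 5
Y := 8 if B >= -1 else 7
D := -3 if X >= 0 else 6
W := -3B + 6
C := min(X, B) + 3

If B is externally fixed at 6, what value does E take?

9

The intervention breaks the incoming arrows to B: B := 3X - 5 no longer applies, and B = 6.
W = -3B + 6  [with B=6]  = -12
E = |W - X|  [with W=-12, X=-3]  = 9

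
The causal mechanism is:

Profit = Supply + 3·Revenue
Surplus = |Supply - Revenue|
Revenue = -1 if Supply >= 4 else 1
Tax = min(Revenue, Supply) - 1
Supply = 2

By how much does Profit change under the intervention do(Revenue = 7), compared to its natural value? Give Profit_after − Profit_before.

Under do(Revenue=7), the mechanism Revenue = -1 if Supply >= 4 else 1 is discarded; Revenue is fixed at 7.
Profit = Supply + 3·Revenue  [with Supply=2, Revenue=7]  = 23
Without intervention: Revenue = -1 if Supply >= 4 else 1  [with Supply=2]  = 1; Profit = Supply + 3·Revenue  [with Supply=2, Revenue=1]  = 5.
Change = 23 − 5 = 18.

18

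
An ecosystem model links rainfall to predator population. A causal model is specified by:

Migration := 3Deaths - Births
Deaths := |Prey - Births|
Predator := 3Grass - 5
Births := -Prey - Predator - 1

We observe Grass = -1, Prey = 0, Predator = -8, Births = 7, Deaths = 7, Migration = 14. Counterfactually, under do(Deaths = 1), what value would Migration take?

-4

The intervention breaks the incoming arrows to Deaths: Deaths := |Prey - Births| no longer applies, and Deaths = 1.
Predator = 3Grass - 5  [with Grass=-1]  = -8
Births = -Prey - Predator - 1  [with Prey=0, Predator=-8]  = 7
Migration = 3Deaths - Births  [with Deaths=1, Births=7]  = -4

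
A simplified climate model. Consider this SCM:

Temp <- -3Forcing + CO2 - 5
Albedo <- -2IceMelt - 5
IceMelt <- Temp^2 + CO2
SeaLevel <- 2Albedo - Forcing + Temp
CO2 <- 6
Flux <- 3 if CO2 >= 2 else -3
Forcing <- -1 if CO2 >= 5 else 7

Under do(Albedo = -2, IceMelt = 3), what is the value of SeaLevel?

Setting Albedo = -2, IceMelt = 3 by intervention discards those variables' equations.
Forcing = -1 if CO2 >= 5 else 7  [with CO2=6]  = -1
Temp = -3Forcing + CO2 - 5  [with Forcing=-1, CO2=6]  = 4
SeaLevel = 2Albedo - Forcing + Temp  [with Albedo=-2, Forcing=-1, Temp=4]  = 1

1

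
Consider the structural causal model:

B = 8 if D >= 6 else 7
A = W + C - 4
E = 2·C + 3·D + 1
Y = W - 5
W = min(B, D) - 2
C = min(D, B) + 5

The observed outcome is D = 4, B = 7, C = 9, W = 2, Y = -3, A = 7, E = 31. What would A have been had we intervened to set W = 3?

Under do(W=3), the mechanism W = min(B, D) - 2 is discarded; W is fixed at 3.
B = 8 if D >= 6 else 7  [with D=4]  = 7
C = min(D, B) + 5  [with D=4, B=7]  = 9
A = W + C - 4  [with W=3, C=9]  = 8

8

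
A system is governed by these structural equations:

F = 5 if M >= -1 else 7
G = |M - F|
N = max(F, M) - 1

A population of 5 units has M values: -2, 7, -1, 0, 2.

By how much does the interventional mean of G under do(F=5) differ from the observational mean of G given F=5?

The intervention sets F=5 in all 5 units regardless of M. Recomputing G per unit gives 7, 2, 6, 5, 3; average 4.6.
E[G|F=5] averages over only the 4 units with F=5 (M = 7, -1, 0, 2): G = 2, 6, 5, 3, mean 4.
Difference = 4.6 − 4 = 0.6.

0.6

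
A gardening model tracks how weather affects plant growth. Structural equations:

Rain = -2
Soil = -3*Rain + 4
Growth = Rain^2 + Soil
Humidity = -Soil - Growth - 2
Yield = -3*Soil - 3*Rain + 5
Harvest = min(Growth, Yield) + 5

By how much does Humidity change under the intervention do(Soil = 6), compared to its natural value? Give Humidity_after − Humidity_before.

8

Under do(Soil=6), the mechanism Soil = -3*Rain + 4 is discarded; Soil is fixed at 6.
Growth = Rain^2 + Soil  [with Rain=-2, Soil=6]  = 10
Humidity = -Soil - Growth - 2  [with Soil=6, Growth=10]  = -18
Without intervention: Soil = -3*Rain + 4  [with Rain=-2]  = 10; Growth = Rain^2 + Soil  [with Rain=-2, Soil=10]  = 14; Humidity = -Soil - Growth - 2  [with Soil=10, Growth=14]  = -26.
Change = -18 − (-26) = 8.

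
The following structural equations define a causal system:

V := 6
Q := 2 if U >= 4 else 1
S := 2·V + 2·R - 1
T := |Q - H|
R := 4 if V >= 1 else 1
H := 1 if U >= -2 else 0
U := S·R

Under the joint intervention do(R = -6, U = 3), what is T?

0

Setting R = -6, U = 3 by intervention discards those variables' equations.
H = 1 if U >= -2 else 0  [with U=3]  = 1
Q = 2 if U >= 4 else 1  [with U=3]  = 1
T = |Q - H|  [with Q=1, H=1]  = 0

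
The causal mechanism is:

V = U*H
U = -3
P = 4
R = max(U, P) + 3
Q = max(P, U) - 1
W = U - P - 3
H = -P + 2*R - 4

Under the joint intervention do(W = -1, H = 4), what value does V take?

-12

Setting W = -1, H = 4 by intervention discards those variables' equations.
V = U*H  [with U=-3, H=4]  = -12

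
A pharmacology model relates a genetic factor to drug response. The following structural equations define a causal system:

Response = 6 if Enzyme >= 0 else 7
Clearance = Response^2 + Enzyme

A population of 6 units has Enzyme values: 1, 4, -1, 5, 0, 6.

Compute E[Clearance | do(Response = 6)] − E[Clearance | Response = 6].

do(Response=6) breaks Response's dependence on Enzyme. With Response=6 fixed, Clearance across the units is 37, 40, 35, 41, 36, 42, mean 38.5.
Observing Response=6 restricts to units where Response's equation naturally yields 6: Enzyme ∈ {1, 4, 5, 0, 6}. In that subpopulation Clearance = 37, 40, 41, 36, 42, mean 39.2.
Difference = 38.5 − 39.2 = -0.7.

-0.7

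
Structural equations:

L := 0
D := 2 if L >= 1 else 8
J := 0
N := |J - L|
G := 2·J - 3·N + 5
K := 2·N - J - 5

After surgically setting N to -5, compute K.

-15

The intervention breaks the incoming arrows to N: N := |J - L| no longer applies, and N = -5.
K = 2·N - J - 5  [with N=-5, J=0]  = -15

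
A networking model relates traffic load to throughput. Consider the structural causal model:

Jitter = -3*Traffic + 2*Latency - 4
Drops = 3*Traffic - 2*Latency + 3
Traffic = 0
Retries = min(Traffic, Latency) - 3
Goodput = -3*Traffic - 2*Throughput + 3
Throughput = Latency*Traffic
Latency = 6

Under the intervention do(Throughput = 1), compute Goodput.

1

Intervening sets Throughput = 1 and removes its equation (Throughput = Latency*Traffic).
Goodput = -3*Traffic - 2*Throughput + 3  [with Traffic=0, Throughput=1]  = 1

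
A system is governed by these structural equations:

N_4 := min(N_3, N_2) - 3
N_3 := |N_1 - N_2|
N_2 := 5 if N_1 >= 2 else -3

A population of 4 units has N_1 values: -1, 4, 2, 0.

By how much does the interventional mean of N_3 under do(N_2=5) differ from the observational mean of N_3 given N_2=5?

1.75

Every unit gets N_2=5 under the intervention. N_3 values become 6, 1, 3, 5; E[N_3|do(N_2=5)] = 3.75.
Observing N_2=5 restricts to units where N_2's equation naturally yields 5: N_1 ∈ {4, 2}. In that subpopulation N_3 = 1, 3, mean 2.
Difference = 3.75 − 2 = 1.75.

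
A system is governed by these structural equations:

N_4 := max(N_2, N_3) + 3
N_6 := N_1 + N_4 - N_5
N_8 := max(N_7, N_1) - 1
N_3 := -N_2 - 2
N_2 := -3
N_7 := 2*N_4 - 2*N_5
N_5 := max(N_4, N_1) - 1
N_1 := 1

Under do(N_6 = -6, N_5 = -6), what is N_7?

20

Setting N_6 = -6, N_5 = -6 by intervention discards those variables' equations.
N_3 = -N_2 - 2  [with N_2=-3]  = 1
N_4 = max(N_2, N_3) + 3  [with N_2=-3, N_3=1]  = 4
N_7 = 2*N_4 - 2*N_5  [with N_4=4, N_5=-6]  = 20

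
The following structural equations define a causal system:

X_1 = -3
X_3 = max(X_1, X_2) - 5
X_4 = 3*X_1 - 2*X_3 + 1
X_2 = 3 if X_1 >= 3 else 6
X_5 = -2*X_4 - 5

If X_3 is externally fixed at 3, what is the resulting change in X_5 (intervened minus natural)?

do(X_3=3) replaces the equation X_3 = max(X_1, X_2) - 5 with the constant X_3 = 3.
X_4 = 3*X_1 - 2*X_3 + 1  [with X_1=-3, X_3=3]  = -14
X_5 = -2*X_4 - 5  [with X_4=-14]  = 23
Without intervention: X_2 = 3 if X_1 >= 3 else 6  [with X_1=-3]  = 6; X_3 = max(X_1, X_2) - 5  [with X_1=-3, X_2=6]  = 1; X_4 = 3*X_1 - 2*X_3 + 1  [with X_1=-3, X_3=1]  = -10; X_5 = -2*X_4 - 5  [with X_4=-10]  = 15.
Change = 23 − 15 = 8.

8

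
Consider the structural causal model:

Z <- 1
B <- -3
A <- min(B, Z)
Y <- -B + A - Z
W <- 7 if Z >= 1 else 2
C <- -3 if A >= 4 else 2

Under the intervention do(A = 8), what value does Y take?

10

The intervention breaks the incoming arrows to A: A <- min(B, Z) no longer applies, and A = 8.
Y = -B + A - Z  [with B=-3, A=8, Z=1]  = 10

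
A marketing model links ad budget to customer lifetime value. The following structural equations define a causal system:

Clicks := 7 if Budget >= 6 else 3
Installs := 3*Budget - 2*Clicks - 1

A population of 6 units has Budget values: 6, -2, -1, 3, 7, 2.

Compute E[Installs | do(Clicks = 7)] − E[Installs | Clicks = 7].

-12

do(Clicks=7) breaks Clicks's dependence on Budget. With Clicks=7 fixed, Installs across the units is 3, -21, -18, -6, 6, -9, mean -7.5.
Observing Clicks=7 restricts to units where Clicks's equation naturally yields 7: Budget ∈ {6, 7}. In that subpopulation Installs = 3, 6, mean 4.5.
Difference = -7.5 − 4.5 = -12.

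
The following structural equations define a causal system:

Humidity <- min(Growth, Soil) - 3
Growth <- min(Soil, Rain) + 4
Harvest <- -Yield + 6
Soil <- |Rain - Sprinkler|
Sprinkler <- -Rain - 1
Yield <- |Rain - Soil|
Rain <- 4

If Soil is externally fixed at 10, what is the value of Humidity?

do(Soil=10) replaces the equation Soil <- |Rain - Sprinkler| with the constant Soil = 10.
Growth = min(Soil, Rain) + 4  [with Soil=10, Rain=4]  = 8
Humidity = min(Growth, Soil) - 3  [with Growth=8, Soil=10]  = 5

5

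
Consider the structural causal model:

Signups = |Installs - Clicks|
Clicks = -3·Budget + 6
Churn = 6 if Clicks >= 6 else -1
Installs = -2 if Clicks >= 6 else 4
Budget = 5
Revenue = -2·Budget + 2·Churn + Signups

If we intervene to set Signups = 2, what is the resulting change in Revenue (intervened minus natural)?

Under do(Signups=2), the mechanism Signups = |Installs - Clicks| is discarded; Signups is fixed at 2.
Clicks = -3·Budget + 6  [with Budget=5]  = -9
Churn = 6 if Clicks >= 6 else -1  [with Clicks=-9]  = -1
Revenue = -2·Budget + 2·Churn + Signups  [with Budget=5, Churn=-1, Signups=2]  = -10
Without intervention: Clicks = -3·Budget + 6  [with Budget=5]  = -9; Installs = -2 if Clicks >= 6 else 4  [with Clicks=-9]  = 4; Signups = |Installs - Clicks|  [with Installs=4, Clicks=-9]  = 13; Churn = 6 if Clicks >= 6 else -1  [with Clicks=-9]  = -1; Revenue = -2·Budget + 2·Churn + Signups  [with Budget=5, Churn=-1, Signups=13]  = 1.
Change = -10 − 1 = -11.

-11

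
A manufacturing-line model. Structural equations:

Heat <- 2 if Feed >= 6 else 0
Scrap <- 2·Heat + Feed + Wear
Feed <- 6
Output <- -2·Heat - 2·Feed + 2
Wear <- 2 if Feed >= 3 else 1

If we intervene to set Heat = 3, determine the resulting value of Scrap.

Under do(Heat=3), the mechanism Heat <- 2 if Feed >= 6 else 0 is discarded; Heat is fixed at 3.
Wear = 2 if Feed >= 3 else 1  [with Feed=6]  = 2
Scrap = 2·Heat + Feed + Wear  [with Heat=3, Feed=6, Wear=2]  = 14

14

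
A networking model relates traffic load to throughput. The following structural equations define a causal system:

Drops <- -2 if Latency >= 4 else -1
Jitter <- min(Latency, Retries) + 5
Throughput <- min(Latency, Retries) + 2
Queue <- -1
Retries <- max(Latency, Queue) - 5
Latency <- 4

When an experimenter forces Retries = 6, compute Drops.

Under do(Retries=6), the mechanism Retries <- max(Latency, Queue) - 5 is discarded; Retries is fixed at 6.
Since Drops is not a descendant of the intervened variable, it is unaffected.
Drops = -2 if Latency >= 4 else -1  [with Latency=4]  = -2

-2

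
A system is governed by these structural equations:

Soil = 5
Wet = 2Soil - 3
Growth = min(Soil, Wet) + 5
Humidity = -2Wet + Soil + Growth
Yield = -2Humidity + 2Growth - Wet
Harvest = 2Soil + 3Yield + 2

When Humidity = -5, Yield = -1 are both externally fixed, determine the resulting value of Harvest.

The joint intervention fixes Humidity = -5, Yield = -1, removing each variable's own equation.
Harvest = 2Soil + 3Yield + 2  [with Soil=5, Yield=-1]  = 9

9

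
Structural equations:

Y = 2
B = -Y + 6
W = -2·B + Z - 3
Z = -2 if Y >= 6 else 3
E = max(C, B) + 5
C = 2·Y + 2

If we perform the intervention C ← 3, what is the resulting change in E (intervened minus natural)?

-2

Under do(C=3), the mechanism C = 2·Y + 2 is discarded; C is fixed at 3.
B = -Y + 6  [with Y=2]  = 4
E = max(C, B) + 5  [with C=3, B=4]  = 9
Without intervention: C = 2·Y + 2  [with Y=2]  = 6; B = -Y + 6  [with Y=2]  = 4; E = max(C, B) + 5  [with C=6, B=4]  = 11.
Change = 9 − 11 = -2.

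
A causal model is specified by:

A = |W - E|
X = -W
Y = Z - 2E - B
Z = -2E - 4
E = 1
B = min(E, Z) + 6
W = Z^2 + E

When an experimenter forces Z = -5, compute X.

-26

Under do(Z=-5), the mechanism Z = -2E - 4 is discarded; Z is fixed at -5.
W = Z^2 + E  [with Z=-5, E=1]  = 26
X = -W  [with W=26]  = -26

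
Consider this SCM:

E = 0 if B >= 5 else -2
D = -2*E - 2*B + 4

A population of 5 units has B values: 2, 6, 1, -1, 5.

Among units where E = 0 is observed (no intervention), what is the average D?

-7

E[D|E=0] averages over only the 2 units with E=0 (B = 6, 5): D = -8, -6, mean -7.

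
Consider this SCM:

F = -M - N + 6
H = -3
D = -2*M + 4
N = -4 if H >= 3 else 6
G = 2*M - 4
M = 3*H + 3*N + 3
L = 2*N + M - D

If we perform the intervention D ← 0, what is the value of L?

Intervening sets D = 0 and removes its equation (D = -2*M + 4).
N = -4 if H >= 3 else 6  [with H=-3]  = 6
M = 3*H + 3*N + 3  [with H=-3, N=6]  = 12
L = 2*N + M - D  [with N=6, M=12, D=0]  = 24

24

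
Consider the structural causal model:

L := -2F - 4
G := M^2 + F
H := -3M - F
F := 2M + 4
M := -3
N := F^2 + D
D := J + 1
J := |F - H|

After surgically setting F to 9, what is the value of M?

Under do(F=9), the mechanism F := 2M + 4 is discarded; F is fixed at 9.
M is not downstream of the intervention, so its value is determined by the original equations.

-3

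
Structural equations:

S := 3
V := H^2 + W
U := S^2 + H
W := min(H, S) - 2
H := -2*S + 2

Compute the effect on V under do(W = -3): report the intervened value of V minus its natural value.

3

Intervening sets W = -3 and removes its equation (W := min(H, S) - 2).
H = -2*S + 2  [with S=3]  = -4
V = H^2 + W  [with H=-4, W=-3]  = 13
Without intervention: H = -2*S + 2  [with S=3]  = -4; W = min(H, S) - 2  [with H=-4, S=3]  = -6; V = H^2 + W  [with H=-4, W=-6]  = 10.
Change = 13 − 10 = 3.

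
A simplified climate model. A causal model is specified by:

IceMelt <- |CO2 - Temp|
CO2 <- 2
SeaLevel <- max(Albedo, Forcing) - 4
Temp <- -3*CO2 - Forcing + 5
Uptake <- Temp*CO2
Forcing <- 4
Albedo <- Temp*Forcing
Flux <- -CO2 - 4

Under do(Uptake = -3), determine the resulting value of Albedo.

-20

do(Uptake=-3) replaces the equation Uptake <- Temp*CO2 with the constant Uptake = -3.
Albedo is not downstream of the intervention, so its value is determined by the original equations.
Temp = -3*CO2 - Forcing + 5  [with CO2=2, Forcing=4]  = -5
Albedo = Temp*Forcing  [with Temp=-5, Forcing=4]  = -20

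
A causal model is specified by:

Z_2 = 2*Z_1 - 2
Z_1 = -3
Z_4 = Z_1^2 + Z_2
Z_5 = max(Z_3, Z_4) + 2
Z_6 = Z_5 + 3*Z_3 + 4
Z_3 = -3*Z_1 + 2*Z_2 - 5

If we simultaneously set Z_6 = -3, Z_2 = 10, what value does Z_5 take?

26

The joint intervention fixes Z_6 = -3, Z_2 = 10, removing each variable's own equation.
Z_3 = -3*Z_1 + 2*Z_2 - 5  [with Z_1=-3, Z_2=10]  = 24
Z_4 = Z_1^2 + Z_2  [with Z_1=-3, Z_2=10]  = 19
Z_5 = max(Z_3, Z_4) + 2  [with Z_3=24, Z_4=19]  = 26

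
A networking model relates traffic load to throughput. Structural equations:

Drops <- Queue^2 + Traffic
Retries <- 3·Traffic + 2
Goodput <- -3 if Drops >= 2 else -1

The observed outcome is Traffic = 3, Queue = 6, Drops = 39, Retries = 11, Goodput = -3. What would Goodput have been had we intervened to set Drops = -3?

do(Drops=-3) replaces the equation Drops <- Queue^2 + Traffic with the constant Drops = -3.
Goodput = -3 if Drops >= 2 else -1  [with Drops=-3]  = -1

-1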